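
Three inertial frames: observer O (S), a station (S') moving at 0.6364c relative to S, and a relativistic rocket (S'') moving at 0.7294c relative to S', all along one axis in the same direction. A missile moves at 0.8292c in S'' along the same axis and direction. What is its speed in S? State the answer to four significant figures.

First combine the missile and relativistic rocket (S''→S'): u₁ = (0.8292 + 0.7294)/(1 + 0.8292×0.7294) = 1.5586/1.60481848 = 0.9712.
Then combine with the station (S'→S): u = (0.9712 + 0.6364)/(1 + 0.9712×0.6364) = 1.6076/1.61807168 = 0.99353.

0.9935c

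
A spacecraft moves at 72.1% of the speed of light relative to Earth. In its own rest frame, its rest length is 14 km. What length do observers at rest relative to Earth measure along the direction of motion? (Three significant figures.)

9.70 km

With β = 0.721, γ = 1/√(1 − 0.721²) = 1/√0.480159 = 1.4431.
Length contraction: L = L₀/γ = 14/1.4431 = 9.70 km.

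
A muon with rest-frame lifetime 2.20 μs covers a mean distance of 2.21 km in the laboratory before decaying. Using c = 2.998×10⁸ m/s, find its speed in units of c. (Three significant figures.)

0.958c

Let x = d/(cτ) = 2210 m / (2.998×10⁸ m/s × 2.200×10^-6 s) = 3.3507. Since d = βγcτ, x = βγ = β/√(1−β²).
Solving: β² = x²/(1+x²) = 11.2272/12.2272 = 0.918215, so β = 0.958.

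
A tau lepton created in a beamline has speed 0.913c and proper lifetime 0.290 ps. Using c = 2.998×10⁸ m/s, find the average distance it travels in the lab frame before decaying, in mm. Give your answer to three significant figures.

0.195 mm

β² = 0.833569, so γ = 1/√0.166431 = 2.4512.
Lab-frame lifetime: Δt = γτ = 2.4512 × 0.290 ps = 0.71085 ps.
Distance: d = vΔt = 0.913 × 2.998×10⁸ m/s × 7.1085×10^-13 s = 1.95×10^-4 m = 0.195 mm.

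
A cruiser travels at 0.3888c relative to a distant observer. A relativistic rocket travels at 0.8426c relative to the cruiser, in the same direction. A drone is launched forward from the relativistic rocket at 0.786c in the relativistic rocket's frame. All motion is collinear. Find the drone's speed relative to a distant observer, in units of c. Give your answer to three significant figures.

First combine the drone and relativistic rocket (S''→S'): u₁ = (0.786 + 0.8426)/(1 + 0.786×0.8426) = 1.6286/1.6622836 = 0.97974.
Then combine with the cruiser (S'→S): u = (0.97974 + 0.3888)/(1 + 0.97974×0.3888) = 1.36854/1.380922912 = 0.99103.

0.991c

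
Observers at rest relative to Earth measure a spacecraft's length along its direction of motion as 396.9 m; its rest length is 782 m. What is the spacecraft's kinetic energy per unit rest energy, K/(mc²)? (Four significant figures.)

0.9703

Length contraction gives γ = L₀/L = 782/396.9 = 1.97027.
Since K = (γ−1)mc², K/(mc²) = 1.97027 − 1 = 0.9703.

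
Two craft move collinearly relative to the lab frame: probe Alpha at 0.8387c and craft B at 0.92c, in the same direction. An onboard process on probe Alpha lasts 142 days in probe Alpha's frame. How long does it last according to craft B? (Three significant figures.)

Transform probe Alpha's velocity into craft B's frame: (0.8387 − 0.92)/(1 − 0.8387·0.92) = −0.0813/0.228396, so the relative speed is 0.35596c.
At |u| = 0.35596c, γ = (1 − 0.126708)^(−1/2) = 1.0701.
The clock on probe Alpha records proper time, so craft B measures Δt = γΔτ = 1.0701 × 142 = 152 days.

152 days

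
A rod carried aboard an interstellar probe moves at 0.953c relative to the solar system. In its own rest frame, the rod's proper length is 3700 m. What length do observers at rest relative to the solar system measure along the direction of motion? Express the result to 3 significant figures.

γ = 1/√(1 − β²) = 1/√(1 − 0.908209) = 1/√0.091791 = 1/0.30297 = 3.3007.
Length contraction: L = L₀/γ = 3700/3.3007 = 1120 m.

1120 m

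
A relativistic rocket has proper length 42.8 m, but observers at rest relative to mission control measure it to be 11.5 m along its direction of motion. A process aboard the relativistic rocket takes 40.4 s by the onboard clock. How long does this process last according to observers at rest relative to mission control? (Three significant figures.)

γ = L₀/L = 42.8/11.5 = 3.72174.
Δt = γΔτ = 3.72174 × 40.4 = 150 s.

150 s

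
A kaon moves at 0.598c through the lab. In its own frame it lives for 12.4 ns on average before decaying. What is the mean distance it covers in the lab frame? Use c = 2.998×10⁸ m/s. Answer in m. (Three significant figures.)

2.77 m

γ = 1/√(1 − β²) = 1/√(1 − 0.357604) = 1/√0.642396 = 1/0.801496 = 1.2477.
Lab-frame lifetime: Δt = γτ = 1.2477 × 12.4 ns = 15.471 ns.
Distance: d = vΔt = 0.598 × 2.998×10⁸ m/s × 1.5471×10^-8 s = 2.77 m.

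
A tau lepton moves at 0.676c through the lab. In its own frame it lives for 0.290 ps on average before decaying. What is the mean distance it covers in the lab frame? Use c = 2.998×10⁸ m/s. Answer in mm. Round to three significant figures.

0.0798 mm

Lorentz factor: γ = (1 − 0.456976)^(−1/2) = 1.357.
Lab-frame lifetime: Δt = γτ = 1.357 × 0.290 ps = 0.39353 ps.
Distance: d = vΔt = 0.676 × 2.998×10⁸ m/s × 3.9353×10^-13 s = 7.98×10^-5 m = 0.0798 mm.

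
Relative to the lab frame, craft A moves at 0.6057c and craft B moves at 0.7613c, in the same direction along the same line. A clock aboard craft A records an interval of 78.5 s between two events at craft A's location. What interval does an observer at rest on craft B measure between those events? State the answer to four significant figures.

Speed of craft A in craft B's frame: u = (v_A − v_B)/(1 − v_A v_B/c²) = (0.6057 − 0.7613)/(1 − 0.6057×0.7613) = −0.1556/0.53888059 = −0.28875; |u| = 0.28875c.
At |u| = 0.28875c, γ = (1 − 0.0833766)^(−1/2) = 1.0445.
Craft A's interval is proper; time dilation gives Δt_B = γΔτ = 1.0445 × 78.5 s = 81.99 s.

81.99 s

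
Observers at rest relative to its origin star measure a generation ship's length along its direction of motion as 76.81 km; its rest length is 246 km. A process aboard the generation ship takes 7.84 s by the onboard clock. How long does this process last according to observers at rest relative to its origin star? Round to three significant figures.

25.1 s

From L = L₀/γ: γ = 246/76.81 = 3.20271.
The same γ dilates the second interval: 3.20271 × 7.84 s = 25.1 s.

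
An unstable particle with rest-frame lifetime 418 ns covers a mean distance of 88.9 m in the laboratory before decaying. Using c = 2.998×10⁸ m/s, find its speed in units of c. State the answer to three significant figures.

0.579c

Let x = d/(cτ) = 88.90 m / (2.998×10⁸ m/s × 4.180×10^-7 s) = 0.7094. Since d = βγcτ, x = βγ = β/√(1−β²).
Solving: β² = x²/(1+x²) = 0.503248/1.503248 = 0.334774, so β = 0.579.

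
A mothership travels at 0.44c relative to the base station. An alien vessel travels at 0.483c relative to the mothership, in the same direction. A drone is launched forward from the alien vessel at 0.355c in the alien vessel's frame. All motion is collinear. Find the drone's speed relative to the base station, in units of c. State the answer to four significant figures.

Apply u = (u'+v)/(1+u'v) twice. Drone in the mothership frame: (0.355+0.483)/(1+0.355·0.483) = 0.838/1.171465 = 0.71534c.
That velocity, transformed to the rest frame of the base station: (0.71534+0.44)/(1+0.71534·0.44) = 1.15534/1.3147496 = 0.87875c.

0.8788c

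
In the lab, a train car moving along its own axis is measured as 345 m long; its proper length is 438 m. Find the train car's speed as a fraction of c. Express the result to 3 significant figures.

Length contraction gives γ = L₀/L = 438/345 = 1.2696.
β = √(1 − 1/γ²) = √0.379608 = 0.616.

0.616c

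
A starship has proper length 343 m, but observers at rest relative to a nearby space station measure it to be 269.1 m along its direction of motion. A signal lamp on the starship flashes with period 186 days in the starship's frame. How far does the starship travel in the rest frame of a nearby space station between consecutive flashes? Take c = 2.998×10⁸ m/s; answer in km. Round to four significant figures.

Length contraction gives γ = L₀/L = 343/269.1 = 1.27462.
β = √(1 − 1/γ²) = 0.62007. Lab-frame period = γτ = 1.27462×186 days = 237.08 days. Distance = βc × γτ = 0.62007 × 2.998×10⁸ m/s × 20483712 s = 3.8079×10^15 m = 3.808×10^12 km.

3.808×10^12 km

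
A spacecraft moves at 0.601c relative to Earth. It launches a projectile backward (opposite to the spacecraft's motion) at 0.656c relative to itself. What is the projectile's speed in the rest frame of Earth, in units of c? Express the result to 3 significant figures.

Relativistic velocity addition: u = (u' + v)/(1 + u'v/c²), with u' = −0.656c and v = 0.601c.
Numerator: −0.656 + 0.601 = −0.055. Denominator: 1 + (−0.656)(0.601) = 0.605744.
u = −0.055/0.605744 = −0.090797, so the speed is 0.0908c.

0.0908c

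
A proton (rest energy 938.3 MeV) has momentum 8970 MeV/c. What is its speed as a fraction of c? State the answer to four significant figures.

0.9946c

βγ = pc/(mc²) = 8970/938.3 = 9.5598.
Since γ² = 1 + (βγ)² = 92.3898, γ = √92.3898 = 9.61196, and β = (βγ)/γ = 9.5598/9.61196 = 0.9946.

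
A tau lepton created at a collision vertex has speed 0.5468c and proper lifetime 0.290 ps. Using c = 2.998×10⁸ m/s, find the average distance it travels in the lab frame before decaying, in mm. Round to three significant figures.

0.0568 mm

β² = 0.29899024, so γ = 1/√0.70100976 = 1.1944.
Lab-frame lifetime: Δt = γτ = 1.1944 × 0.290 ps = 0.34638 ps.
Distance: d = vΔt = 0.5468 × 2.998×10⁸ m/s × 3.4638×10^-13 s = 5.68×10^-5 m = 0.0568 mm.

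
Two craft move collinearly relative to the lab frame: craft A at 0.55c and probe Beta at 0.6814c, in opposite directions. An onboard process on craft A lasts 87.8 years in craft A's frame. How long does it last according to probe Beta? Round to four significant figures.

197.5 years

The velocity of craft A relative to probe Beta is (0.55 + 0.6814)c / (1 + 0.55×0.6814) = 0.89571c; relative speed 0.89571c.
At |u| = 0.89571c, γ = (1 − 0.802296)^(−1/2) = 2.249.
The clock on craft A records proper time, so probe Beta measures Δt = γΔτ = 2.249 × 87.8 = 197.5 years.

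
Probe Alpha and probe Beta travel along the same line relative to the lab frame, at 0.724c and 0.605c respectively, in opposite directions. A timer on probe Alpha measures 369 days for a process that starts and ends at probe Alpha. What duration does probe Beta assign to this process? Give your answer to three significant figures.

966 days

Speed of probe Alpha in probe Beta's frame: u = (v_A + v_B)/(1 + v_A v_B/c²) = (0.724 + 0.605)/(1 + 0.724×0.605) = 1.329/1.43802 = 0.92419; |u| = 0.92419c.
γ for this relative speed: γ = 1/√(1 − 0.854127) = 2.6183.
The clock on probe Alpha records proper time, so probe Beta measures Δt = γΔτ = 2.6183 × 369 = 966 days.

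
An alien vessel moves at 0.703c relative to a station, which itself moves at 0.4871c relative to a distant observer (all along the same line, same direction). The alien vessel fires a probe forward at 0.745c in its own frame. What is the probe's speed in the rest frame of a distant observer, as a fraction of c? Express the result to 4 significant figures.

Apply u = (u'+v)/(1+u'v) twice. Probe in the station frame: (0.745+0.703)/(1+0.745·0.703) = 1.448/1.523735 = 0.9503c.
That velocity, transformed to the rest frame of a distant observer: (0.9503+0.4871)/(1+0.9503·0.4871) = 1.4374/1.46289113 = 0.98257c.

0.9826c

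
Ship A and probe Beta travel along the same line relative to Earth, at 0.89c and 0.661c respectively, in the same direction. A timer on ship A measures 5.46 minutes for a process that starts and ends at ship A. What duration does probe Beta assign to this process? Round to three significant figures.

Speed of ship A in probe Beta's frame: u = (v_A − v_B)/(1 − v_A v_B/c²) = (0.89 − 0.661)/(1 − 0.89×0.661) = 0.229/0.41171 = 0.55622; |u| = 0.55622c.
At |u| = 0.55622c, γ = (1 − 0.309381)^(−1/2) = 1.2033.
The clock on ship A records proper time, so probe Beta measures Δt = γΔτ = 1.2033 × 5.46 = 6.57 minutes.

6.57 minutes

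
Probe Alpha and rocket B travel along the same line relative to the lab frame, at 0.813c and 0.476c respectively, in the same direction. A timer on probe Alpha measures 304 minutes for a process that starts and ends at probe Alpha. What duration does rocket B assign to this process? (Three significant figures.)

364 minutes

The velocity of probe Alpha relative to rocket B is (0.813 − 0.476)c / (1 − 0.813×0.476) = 0.54974c; relative speed 0.54974c.
At |u| = 0.54974c, γ = (1 − 0.302214)^(−1/2) = 1.1971.
Probe Alpha's interval is proper; time dilation gives Δt_B = γΔτ = 1.1971 × 304 minutes = 364 minutes.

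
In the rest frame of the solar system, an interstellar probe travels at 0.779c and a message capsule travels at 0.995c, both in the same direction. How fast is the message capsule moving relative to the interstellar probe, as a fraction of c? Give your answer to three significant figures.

0.960c

Transform to the interstellar probe's frame: u' = (u − v)/(1 − uv/c²).
u' = (0.995 − 0.779)/(1 − 0.995×0.779) = 0.216/0.224895 = 0.96045.
Speed in the interstellar probe's frame: 0.960c (in the same direction).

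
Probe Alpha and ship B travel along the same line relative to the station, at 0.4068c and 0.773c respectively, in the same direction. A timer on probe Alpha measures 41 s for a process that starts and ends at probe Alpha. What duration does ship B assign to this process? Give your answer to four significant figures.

Speed of probe Alpha in ship B's frame: u = (v_A − v_B)/(1 − v_A v_B/c²) = (0.4068 − 0.773)/(1 − 0.4068×0.773) = −0.3662/0.6855436 = −0.53417; |u| = 0.53417c.
γ for this relative speed: γ = 1/√(1 − 0.285338) = 1.1829.
Probe Alpha's interval is proper; time dilation gives Δt_B = γΔτ = 1.1829 × 41 s = 48.50 s.

48.50 s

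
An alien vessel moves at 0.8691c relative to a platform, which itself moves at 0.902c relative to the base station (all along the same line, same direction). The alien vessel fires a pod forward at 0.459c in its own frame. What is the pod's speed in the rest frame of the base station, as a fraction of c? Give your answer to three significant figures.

0.997c

Compose velocities in two stages. Stage 1 (into S'): u₁ = (0.459+0.8691)/(1+0.459×0.8691) = 0.94938.
Stage 2 (into S): u = (0.94938+0.902)/(1+0.94938×0.902) = 0.99733, so the speed is 0.997c.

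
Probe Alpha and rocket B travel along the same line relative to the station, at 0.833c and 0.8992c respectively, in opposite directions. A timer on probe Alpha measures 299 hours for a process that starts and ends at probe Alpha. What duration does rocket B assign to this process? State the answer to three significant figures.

The velocity of probe Alpha relative to rocket B is (0.833 + 0.8992)c / (1 + 0.833×0.8992) = 0.99038c; relative speed 0.99038c.
At |u| = 0.99038c, γ = (1 − 0.980853)^(−1/2) = 7.2269.
The clock on probe Alpha records proper time, so rocket B measures Δt = γΔτ = 7.2269 × 299 = 2160 hours.

2160 hours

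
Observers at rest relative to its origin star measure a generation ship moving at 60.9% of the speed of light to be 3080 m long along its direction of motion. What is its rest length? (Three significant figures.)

3880 m

γ = 1/√(1 − β²) = 1/√(1 − 0.370881) = 1/√0.629119 = 1/0.79317 = 1.2608.
Proper length: L₀ = γ·L = 1.2608 × 3080 = 3880 m.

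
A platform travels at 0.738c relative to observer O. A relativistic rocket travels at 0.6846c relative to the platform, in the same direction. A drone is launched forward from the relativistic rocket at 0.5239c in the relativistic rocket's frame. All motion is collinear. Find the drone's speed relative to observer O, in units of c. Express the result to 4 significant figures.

0.9825c

Compose velocities in two stages. Stage 1 (into S'): u₁ = (0.5239+0.6846)/(1+0.5239×0.6846) = 0.88948.
Stage 2 (into S): u = (0.88948+0.738)/(1+0.88948×0.738) = 0.98252, so the speed is 0.9825c.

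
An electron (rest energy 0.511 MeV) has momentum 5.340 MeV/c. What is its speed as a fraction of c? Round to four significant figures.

βγ = pc/(mc²) = 5.340/0.511 = 10.45.
Since γ² = 1 + (βγ)² = 110.202, γ = √110.202 = 10.4977, and β = (βγ)/γ = 10.45/10.4977 = 0.9955.

0.9955c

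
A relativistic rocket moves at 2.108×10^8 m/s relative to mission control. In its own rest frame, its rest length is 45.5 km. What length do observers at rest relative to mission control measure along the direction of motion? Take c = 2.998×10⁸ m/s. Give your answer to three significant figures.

β = v/c = (2.108×10^8 m/s)/(2.998×10⁸ m/s) = 0.703135.
γ = 1/√(1 − β²) = 1/√(1 − 0.4943988) = 1/√0.5056012 = 1/0.711056 = 1.4064.
Length contraction: L = L₀/γ = 45.5/1.4064 = 32.4 km.

32.4 km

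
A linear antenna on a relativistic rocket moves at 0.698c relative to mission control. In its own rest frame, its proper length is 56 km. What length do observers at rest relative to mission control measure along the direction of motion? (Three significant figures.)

γ = 1/√(1 − β²) = 1/√(1 − 0.487204) = 1/√0.512796 = 1/0.716098 = 1.3965.
Along the direction of motion the measured length is L₀/γ = 56/1.3965 = 40.1 km.

40.1 km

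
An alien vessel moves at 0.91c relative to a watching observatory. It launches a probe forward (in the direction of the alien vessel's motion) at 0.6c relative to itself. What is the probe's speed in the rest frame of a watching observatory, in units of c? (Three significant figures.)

0.977c

Relativistic velocity addition: u = (u' + v)/(1 + u'v/c²), with u' = 0.6c and v = 0.91c.
Numerator: 0.6 + 0.91 = 1.51. Denominator: 1 + (0.6)(0.91) = 1.546.
u = 1.51/1.546 = 0.97671, so the speed is 0.977c.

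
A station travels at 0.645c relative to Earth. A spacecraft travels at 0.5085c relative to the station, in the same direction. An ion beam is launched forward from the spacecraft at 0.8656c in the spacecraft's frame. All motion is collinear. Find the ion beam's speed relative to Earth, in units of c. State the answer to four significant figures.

0.9899c

First combine the ion beam and spacecraft (S''→S'): u₁ = (0.8656 + 0.5085)/(1 + 0.8656×0.5085) = 1.3741/1.4401576 = 0.95413.
Then combine with the station (S'→S): u = (0.95413 + 0.645)/(1 + 0.95413×0.645) = 1.59913/1.61541385 = 0.98992.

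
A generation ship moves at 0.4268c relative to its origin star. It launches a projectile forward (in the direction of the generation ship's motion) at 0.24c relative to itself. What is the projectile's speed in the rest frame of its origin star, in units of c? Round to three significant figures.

0.605c

In units of c, u = (u' + v)/(1 + u'v) with u' = 0.24 and v = 0.4268.
Numerator: 0.24 + 0.4268 = 0.6668. Denominator: 1 + (0.24)(0.4268) = 1.102432.
u = 0.6668/1.102432 = 0.60484, so the speed is 0.605c.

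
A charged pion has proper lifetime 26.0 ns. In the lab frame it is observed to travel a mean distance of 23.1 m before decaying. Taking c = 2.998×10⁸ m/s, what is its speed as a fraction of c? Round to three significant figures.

Let x = d/(cτ) = 23.10 m / (2.998×10⁸ m/s × 2.600×10^-8 s) = 2.9635. Since d = βγcτ, x = βγ = β/√(1−β²).
Solving: β² = x²/(1+x²) = 8.78233/9.78233 = 0.897775, so β = 0.948.

0.948c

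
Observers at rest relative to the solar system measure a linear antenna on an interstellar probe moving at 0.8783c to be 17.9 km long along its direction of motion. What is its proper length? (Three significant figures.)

Lorentz factor: γ = (1 − 0.77141089)^(−1/2) = 2.0916.
Proper length: L₀ = γ·L = 2.0916 × 17.9 = 37.4 km.

37.4 km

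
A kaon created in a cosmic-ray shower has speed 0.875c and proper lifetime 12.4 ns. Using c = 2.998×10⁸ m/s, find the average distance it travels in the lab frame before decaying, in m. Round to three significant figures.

6.72 m

With β = 0.875, γ = 1/√(1 − 0.875²) = 1/√0.234375 = 2.0656.
Lab-frame lifetime: Δt = γτ = 2.0656 × 12.4 ns = 25.613 ns.
Distance: d = vΔt = 0.875 × 2.998×10⁸ m/s × 2.5613×10^-8 s = 6.72 m.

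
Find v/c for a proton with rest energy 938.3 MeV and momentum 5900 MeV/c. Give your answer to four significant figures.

pc/(mc²) = 5900/938.3 = 6.288 = βγ = β/√(1−β²).
So β² = x²/(1 + x²) with x = 6.288: x² = 39.5389, β² = 39.5389/40.5389 = 0.975332, β = 0.9876.

0.9876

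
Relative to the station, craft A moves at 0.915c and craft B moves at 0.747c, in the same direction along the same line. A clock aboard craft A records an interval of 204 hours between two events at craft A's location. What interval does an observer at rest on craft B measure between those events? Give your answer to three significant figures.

241 hours

Transform craft A's velocity into craft B's frame: (0.915 − 0.747)/(1 − 0.915·0.747) = 0.168/0.316495, so the relative speed is 0.53081c.
γ for this relative speed: γ = 1/√(1 − 0.281759) = 1.18.
The clock on craft A records proper time, so craft B measures Δt = γΔτ = 1.18 × 204 = 241 hours.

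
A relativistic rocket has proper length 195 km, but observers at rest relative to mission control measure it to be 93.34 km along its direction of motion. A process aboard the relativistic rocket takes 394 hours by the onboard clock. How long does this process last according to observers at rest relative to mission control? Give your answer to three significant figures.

From L = L₀/γ: γ = 195/93.34 = 2.08914.
The same γ dilates the second interval: 2.08914 × 394 hours = 823 hours.

823 hours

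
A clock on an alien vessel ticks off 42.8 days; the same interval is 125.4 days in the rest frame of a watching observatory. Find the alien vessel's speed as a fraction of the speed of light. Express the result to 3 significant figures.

0.940c

γ = Δt/Δτ = 125.4/42.8 = 2.9299.
β = √(1 − 1/γ²) = √(1 − 0.116492) = √0.883508 = 0.940.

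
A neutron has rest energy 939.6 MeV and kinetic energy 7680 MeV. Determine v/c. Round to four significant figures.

γ = 1 + K/(mc²) = 1 + 7680/939.6 = 9.1737.
β = √(1 − 1/γ²) = √(1 − 0.0118826) = √0.9881174 = 0.9940.

0.9940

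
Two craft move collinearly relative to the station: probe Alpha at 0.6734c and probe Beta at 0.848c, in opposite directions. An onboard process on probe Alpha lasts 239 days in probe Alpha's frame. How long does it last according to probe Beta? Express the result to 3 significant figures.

958 days

The velocity of probe Alpha relative to probe Beta is (0.6734 + 0.848)c / (1 + 0.6734×0.848) = 0.9684c; relative speed 0.9684c.
At |u| = 0.9684c, γ = (1 − 0.937799)^(−1/2) = 4.0096.
Probe Alpha's interval is proper; time dilation gives Δt_B = γΔτ = 4.0096 × 239 days = 958 days.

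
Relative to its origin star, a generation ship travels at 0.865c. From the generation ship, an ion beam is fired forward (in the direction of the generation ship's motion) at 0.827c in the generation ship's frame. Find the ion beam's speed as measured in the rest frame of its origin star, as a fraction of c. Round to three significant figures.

0.986c

In units of c, u = (u' + v)/(1 + u'v) with u' = 0.827 and v = 0.865.
Numerator: 0.827 + 0.865 = 1.692. Denominator: 1 + (0.827)(0.865) = 1.715355.
u = 1.692/1.715355 = 0.98638, so the speed is 0.986c.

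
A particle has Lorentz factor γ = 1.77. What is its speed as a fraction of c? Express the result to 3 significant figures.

β = √(1 − 1/γ²) = √(1 − 1/3.1329) = √0.680807 = 0.825.

0.825c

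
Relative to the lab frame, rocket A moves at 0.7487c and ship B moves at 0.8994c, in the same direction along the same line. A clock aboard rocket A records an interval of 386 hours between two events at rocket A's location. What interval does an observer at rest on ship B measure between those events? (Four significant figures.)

The velocity of rocket A relative to ship B is (0.7487 − 0.8994)c / (1 − 0.7487×0.8994) = −0.46139c; relative speed 0.46139c.
γ for this relative speed: γ = 1/√(1 − 0.212881) = 1.1271.
Rocket A's interval is proper; time dilation gives Δt_B = γΔτ = 1.1271 × 386 hours = 435.1 hours.

435.1 hours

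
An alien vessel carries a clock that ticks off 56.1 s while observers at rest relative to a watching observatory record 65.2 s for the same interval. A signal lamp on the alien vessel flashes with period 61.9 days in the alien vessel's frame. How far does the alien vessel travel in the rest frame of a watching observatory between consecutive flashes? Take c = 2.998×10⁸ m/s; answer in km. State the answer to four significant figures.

The time-dilation ratio gives γ = 65.2/56.1 = 1.16221.
β = √(1 − 1/γ²) = 0.50957. Lab-frame period = γτ = 1.16221×61.9 days = 71.941 days. Distance = βc × γτ = 0.50957 × 2.998×10⁸ m/s × 6215702.4 s = 9.4957×10^14 m = 9.496×10^11 km.

9.496×10^11 km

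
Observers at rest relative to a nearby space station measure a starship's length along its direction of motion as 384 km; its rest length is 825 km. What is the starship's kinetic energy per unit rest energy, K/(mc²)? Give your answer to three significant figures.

1.15

From L = L₀/γ: γ = 825/384 = 2.14844.
K/(mc²) = γ − 1 = 2.14844 − 1 = 1.15.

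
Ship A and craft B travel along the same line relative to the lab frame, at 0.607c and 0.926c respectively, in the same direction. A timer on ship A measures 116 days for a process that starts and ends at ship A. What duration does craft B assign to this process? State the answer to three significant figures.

Speed of ship A in craft B's frame: u = (v_A − v_B)/(1 − v_A v_B/c²) = (0.607 − 0.926)/(1 − 0.607×0.926) = −0.319/0.437918 = −0.72845; |u| = 0.72845c.
γ for this relative speed: γ = 1/√(1 − 0.530639) = 1.4596.
Ship A's interval is proper; time dilation gives Δt_B = γΔτ = 1.4596 × 116 days = 169 days.

169 days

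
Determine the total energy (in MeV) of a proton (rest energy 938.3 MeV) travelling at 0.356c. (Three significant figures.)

1000 MeV

γ = 1/√(1 − β²) = 1/√(1 − 0.126736) = 1/√0.873264 = 1/0.934486 = 1.0701.
Total energy: E = γmc² = 1.0701 × 938.3 MeV = 1000 MeV.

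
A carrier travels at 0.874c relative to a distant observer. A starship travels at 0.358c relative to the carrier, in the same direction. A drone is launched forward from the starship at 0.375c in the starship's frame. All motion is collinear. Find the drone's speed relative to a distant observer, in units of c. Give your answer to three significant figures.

Compose velocities in two stages. Stage 1 (into S'): u₁ = (0.375+0.358)/(1+0.375×0.358) = 0.64624.
Stage 2 (into S): u = (0.64624+0.874)/(1+0.64624×0.874) = 0.97151, so the speed is 0.972c.

0.972c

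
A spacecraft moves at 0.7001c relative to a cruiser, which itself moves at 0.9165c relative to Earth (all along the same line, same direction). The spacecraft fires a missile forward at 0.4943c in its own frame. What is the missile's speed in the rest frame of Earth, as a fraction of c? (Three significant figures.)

0.995c

Compose velocities in two stages. Stage 1 (into S'): u₁ = (0.4943+0.7001)/(1+0.4943×0.7001) = 0.88733.
Stage 2 (into S): u = (0.88733+0.9165)/(1+0.88733×0.9165) = 0.99481, so the speed is 0.995c.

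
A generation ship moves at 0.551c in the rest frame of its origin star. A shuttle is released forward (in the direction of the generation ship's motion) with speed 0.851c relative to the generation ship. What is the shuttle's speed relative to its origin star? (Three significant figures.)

0.954c

In units of c, u = (u' + v)/(1 + u'v) with u' = 0.851 and v = 0.551.
Numerator: 0.851 + 0.551 = 1.402. Denominator: 1 + (0.851)(0.551) = 1.468901.
u = 1.402/1.468901 = 0.95446, so the speed is 0.954c.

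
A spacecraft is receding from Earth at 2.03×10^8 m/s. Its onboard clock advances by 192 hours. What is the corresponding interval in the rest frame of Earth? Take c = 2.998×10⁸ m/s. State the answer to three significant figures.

β = v/c = (2.03×10^8 m/s)/(2.998×10⁸ m/s) = 0.677118.
β² = 0.4584888, so γ = 1/√0.5415112 = 1.3589.
Time dilation: Δt = γ·Δτ = 1.3589 × 192 = 261 hours.

261 hours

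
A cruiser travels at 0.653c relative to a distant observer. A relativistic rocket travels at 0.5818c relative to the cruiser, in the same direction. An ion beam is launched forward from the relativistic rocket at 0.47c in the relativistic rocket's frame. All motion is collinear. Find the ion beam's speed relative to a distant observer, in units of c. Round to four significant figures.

0.9608c

First combine the ion beam and relativistic rocket (S''→S'): u₁ = (0.47 + 0.5818)/(1 + 0.47×0.5818) = 1.0518/1.273446 = 0.82595.
Then combine with the cruiser (S'→S): u = (0.82595 + 0.653)/(1 + 0.82595×0.653) = 1.47895/1.53934535 = 0.96077.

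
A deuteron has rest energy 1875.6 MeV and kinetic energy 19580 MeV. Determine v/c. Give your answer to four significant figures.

K = (γ−1)mc², so γ = 1 + 19580/1875.6 = 11.439.
Then v/c = √(1 − γ⁻²) = √(1 − 0.0076423) = √0.9923577 = 0.9962.

0.9962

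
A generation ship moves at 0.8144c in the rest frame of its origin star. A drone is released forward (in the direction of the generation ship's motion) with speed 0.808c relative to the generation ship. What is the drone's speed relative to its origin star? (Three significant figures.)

0.979c

Relativistic velocity addition: u = (u' + v)/(1 + u'v/c²), with u' = 0.808c and v = 0.8144c.
Numerator: 0.808 + 0.8144 = 1.6224. Denominator: 1 + (0.808)(0.8144) = 1.6580352.
u = 1.6224/1.6580352 = 0.97851, so the speed is 0.979c.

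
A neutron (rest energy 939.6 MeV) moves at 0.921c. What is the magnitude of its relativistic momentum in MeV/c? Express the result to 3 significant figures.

Lorentz factor: γ = (1 − 0.848241)^(−1/2) = 2.567.
Momentum: p = γβ·mc = 2.567 × 0.921 × 939.6 MeV/c = 2220 MeV/c.

2220 MeV/c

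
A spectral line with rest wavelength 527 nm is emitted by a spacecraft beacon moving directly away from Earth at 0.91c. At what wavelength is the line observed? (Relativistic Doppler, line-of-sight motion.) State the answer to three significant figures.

2430 nm

Relativistic Doppler for wavelength: λ_obs = λ_src · √((1+β)/(1−β)).
With β = 0.91: factor = √(1.91/0.09) = 4.6068.
λ_obs = 527 × 4.6068 = 2430 nm.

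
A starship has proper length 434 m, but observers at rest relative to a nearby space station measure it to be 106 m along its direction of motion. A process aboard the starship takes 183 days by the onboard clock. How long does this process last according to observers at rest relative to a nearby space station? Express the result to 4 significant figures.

749.3 days

From L = L₀/γ: γ = 434/106 = 4.09434.
Δt = γΔτ = 4.09434 × 183 = 749.3 days.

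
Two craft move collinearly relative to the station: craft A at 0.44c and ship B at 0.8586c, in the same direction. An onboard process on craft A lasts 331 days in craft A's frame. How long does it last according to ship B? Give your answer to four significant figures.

Transform craft A's velocity into ship B's frame: (0.44 − 0.8586)/(1 − 0.44·0.8586) = −0.4186/0.622216, so the relative speed is 0.67276c.
At |u| = 0.67276c, γ = (1 − 0.452606)^(−1/2) = 1.3516.
The clock on craft A records proper time, so ship B measures Δt = γΔτ = 1.3516 × 331 = 447.4 days.

447.4 days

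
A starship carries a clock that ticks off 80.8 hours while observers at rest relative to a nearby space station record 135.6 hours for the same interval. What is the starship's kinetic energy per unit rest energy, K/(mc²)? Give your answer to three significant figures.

0.678

γ = Δt/Δτ = 135.6/80.8 = 1.67822.
K/(mc²) = γ − 1 = 1.67822 − 1 = 0.678.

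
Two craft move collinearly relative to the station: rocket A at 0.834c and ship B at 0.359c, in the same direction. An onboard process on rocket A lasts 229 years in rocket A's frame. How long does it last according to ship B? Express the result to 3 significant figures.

Speed of rocket A in ship B's frame: u = (v_A − v_B)/(1 − v_A v_B/c²) = (0.834 − 0.359)/(1 − 0.834×0.359) = 0.475/0.700594 = 0.678; |u| = 0.678c.
At |u| = 0.678c, γ = (1 − 0.459684)^(−1/2) = 1.3604.
Rocket A's interval is proper; time dilation gives Δt_B = γΔτ = 1.3604 × 229 years = 312 years.

312 years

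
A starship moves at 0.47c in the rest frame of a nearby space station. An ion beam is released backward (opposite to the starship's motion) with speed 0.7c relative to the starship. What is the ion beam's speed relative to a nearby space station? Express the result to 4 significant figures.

0.3428c

Relativistic velocity addition: u = (u' + v)/(1 + u'v/c²), with u' = −0.7c and v = 0.47c.
Numerator: −0.7 + 0.47 = −0.23. Denominator: 1 + (−0.7)(0.47) = 0.671.
u = −0.23/0.671 = −0.34277, so the speed is 0.3428c.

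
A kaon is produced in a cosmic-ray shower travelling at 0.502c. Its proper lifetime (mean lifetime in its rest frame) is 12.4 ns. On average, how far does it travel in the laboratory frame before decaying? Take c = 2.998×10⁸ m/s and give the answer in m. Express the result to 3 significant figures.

2.16 m

With β = 0.502, γ = 1/√(1 − 0.502²) = 1/√0.747996 = 1.1562.
Lab-frame lifetime: Δt = γτ = 1.1562 × 12.4 ns = 14.337 ns.
Distance: d = vΔt = 0.502 × 2.998×10⁸ m/s × 1.4337×10^-8 s = 2.16 m.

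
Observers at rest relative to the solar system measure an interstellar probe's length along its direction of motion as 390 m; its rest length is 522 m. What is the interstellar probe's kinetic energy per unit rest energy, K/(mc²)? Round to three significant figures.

Length contraction gives γ = L₀/L = 522/390 = 1.33846.
Since K = (γ−1)mc², K/(mc²) = 1.33846 − 1 = 0.338.

0.338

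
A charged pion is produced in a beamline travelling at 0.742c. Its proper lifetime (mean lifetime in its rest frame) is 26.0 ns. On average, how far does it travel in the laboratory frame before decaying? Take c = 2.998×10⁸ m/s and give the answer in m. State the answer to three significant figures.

γ = 1/√(1 − β²) = 1/√(1 − 0.550564) = 1/√0.449436 = 1/0.6704 = 1.4916.
Lab-frame lifetime: Δt = γτ = 1.4916 × 26.0 ns = 38.782 ns.
Distance: d = vΔt = 0.742 × 2.998×10⁸ m/s × 3.8782×10^-8 s = 8.63 m.

8.63 m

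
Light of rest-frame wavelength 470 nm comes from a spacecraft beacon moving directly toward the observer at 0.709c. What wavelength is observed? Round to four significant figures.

193.9 nm

Relativistic Doppler for wavelength: λ_obs = λ_src · √((1−β)/(1+β)).
With β = 0.709: factor = √(0.291/1.709) = 0.41264.
λ_obs = 470 × 0.41264 = 193.9 nm.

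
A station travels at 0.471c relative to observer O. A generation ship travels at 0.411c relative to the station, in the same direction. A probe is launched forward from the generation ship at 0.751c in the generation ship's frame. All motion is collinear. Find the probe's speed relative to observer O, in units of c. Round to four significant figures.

0.9582c

Apply u = (u'+v)/(1+u'v) twice. Probe in the station frame: (0.751+0.411)/(1+0.751·0.411) = 1.162/1.308661 = 0.88793c.
That velocity, transformed to the rest frame of observer O: (0.88793+0.471)/(1+0.88793·0.471) = 1.35893/1.41821503 = 0.9582c.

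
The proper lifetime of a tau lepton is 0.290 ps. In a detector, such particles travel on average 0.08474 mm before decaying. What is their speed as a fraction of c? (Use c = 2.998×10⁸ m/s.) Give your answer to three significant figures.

0.698c

d = βγcτ ⇒ βγ = d/(cτ) = 8.474×10^-5 m / (8.6942×10^-5 m) = 0.97467.
β = (βγ)/√(1+(βγ)²) = 0.97467/√1.949982 = 0.698.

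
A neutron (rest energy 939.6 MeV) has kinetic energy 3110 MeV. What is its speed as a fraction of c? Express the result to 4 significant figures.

K = (γ−1)mc², so γ = 1 + 3110/939.6 = 4.3099.
Then v/c = √(1 − γ⁻²) = √(1 − 0.0538351) = √0.9461649 = 0.9727.

0.9727c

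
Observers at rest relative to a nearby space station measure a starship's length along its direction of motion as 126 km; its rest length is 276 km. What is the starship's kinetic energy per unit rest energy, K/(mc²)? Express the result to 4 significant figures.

From L = L₀/γ: γ = 276/126 = 2.19048.
Since K = (γ−1)mc², K/(mc²) = 2.19048 − 1 = 1.190.

1.190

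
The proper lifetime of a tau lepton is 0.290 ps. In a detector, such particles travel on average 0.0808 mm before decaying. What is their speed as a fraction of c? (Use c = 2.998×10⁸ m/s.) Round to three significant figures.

0.681c

d = βγcτ ⇒ βγ = d/(cτ) = 8.080×10^-5 m / (8.6942×10^-5 m) = 0.92936.
β = (βγ)/√(1+(βγ)²) = 0.92936/√1.86371 = 0.681.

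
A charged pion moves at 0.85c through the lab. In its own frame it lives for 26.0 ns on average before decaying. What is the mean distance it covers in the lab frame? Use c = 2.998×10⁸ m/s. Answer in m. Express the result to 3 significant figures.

With β = 0.85, γ = 1/√(1 − 0.85²) = 1/√0.2775 = 1.8983.
Lab-frame lifetime: Δt = γτ = 1.8983 × 26.0 ns = 49.356 ns.
Distance: d = vΔt = 0.85 × 2.998×10⁸ m/s × 4.9356×10^-8 s = 12.6 m.

12.6 m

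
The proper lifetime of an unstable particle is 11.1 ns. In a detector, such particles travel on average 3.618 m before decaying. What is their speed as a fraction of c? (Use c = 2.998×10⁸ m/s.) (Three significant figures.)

Let x = d/(cτ) = 3.618 m / (2.998×10⁸ m/s × 1.110×10^-8 s) = 1.0872. Since d = βγcτ, x = βγ = β/√(1−β²).
Solving: β² = x²/(1+x²) = 1.182/2.182 = 0.541705, so β = 0.736.

0.736c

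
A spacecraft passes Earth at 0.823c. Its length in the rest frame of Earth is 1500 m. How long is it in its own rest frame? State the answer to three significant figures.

2640 m

γ = 1/√(1 − β²) = 1/√(1 − 0.677329) = 1/√0.322671 = 1/0.568041 = 1.7604.
Proper length: L₀ = γ·L = 1.7604 × 1500 = 2640 m.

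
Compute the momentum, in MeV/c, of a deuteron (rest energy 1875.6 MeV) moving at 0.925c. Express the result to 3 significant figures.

Lorentz factor: γ = (1 − 0.855625)^(−1/2) = 2.6318.
Momentum: p = γβ·mc = 2.6318 × 0.925 × 1875.6 MeV/c = 4570 MeV/c.

4570 MeV/c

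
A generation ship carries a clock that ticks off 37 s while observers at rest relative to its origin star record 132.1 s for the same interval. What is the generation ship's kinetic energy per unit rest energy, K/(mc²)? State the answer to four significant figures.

2.570

The time-dilation ratio gives γ = 132.1/37 = 3.57027.
Since K = (γ−1)mc², K/(mc²) = 3.57027 − 1 = 2.570.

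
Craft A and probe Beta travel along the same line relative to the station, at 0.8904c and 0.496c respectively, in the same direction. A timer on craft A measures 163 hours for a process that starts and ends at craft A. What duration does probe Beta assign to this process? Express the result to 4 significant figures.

230.3 hours

Speed of craft A in probe Beta's frame: u = (v_A − v_B)/(1 − v_A v_B/c²) = (0.8904 − 0.496)/(1 − 0.8904×0.496) = 0.3944/0.5583616 = 0.70635; |u| = 0.70635c.
γ for this relative speed: γ = 1/√(1 − 0.49893) = 1.4127.
The clock on craft A records proper time, so probe Beta measures Δt = γΔτ = 1.4127 × 163 = 230.3 hours.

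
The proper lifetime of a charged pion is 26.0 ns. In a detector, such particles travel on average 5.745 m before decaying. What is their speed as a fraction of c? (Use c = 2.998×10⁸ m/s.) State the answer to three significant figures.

Let x = d/(cτ) = 5.745 m / (2.998×10⁸ m/s × 2.600×10^-8 s) = 0.73703. Since d = βγcτ, x = βγ = β/√(1−β²).
Solving: β² = x²/(1+x²) = 0.543213/1.543213 = 0.352001, so β = 0.593.

0.593c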